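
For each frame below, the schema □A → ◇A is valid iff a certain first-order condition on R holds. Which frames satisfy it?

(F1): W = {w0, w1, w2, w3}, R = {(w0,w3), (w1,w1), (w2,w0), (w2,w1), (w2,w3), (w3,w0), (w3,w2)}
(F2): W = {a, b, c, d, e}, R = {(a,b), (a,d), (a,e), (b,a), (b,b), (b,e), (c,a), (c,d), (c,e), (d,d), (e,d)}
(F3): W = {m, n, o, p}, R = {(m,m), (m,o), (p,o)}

(F1), (F2)

This is the axiom for seriality; its first-order frame correspondent is ∀x ∃y Rxy.
(F1): ✓.
(F2): ✓.
(F3): fails — world n has no successor.
Valid on: (F1), (F2).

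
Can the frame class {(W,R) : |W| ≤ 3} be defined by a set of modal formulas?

Modal frame validity is preserved under disjoint unions.
Any modal formula valid on each of 4 disjoint one-world frames is valid on their disjoint union (validity is preserved under disjoint unions). Each one-world frame has |W|=1≤3, but the union has |W|=4.
So the class is not modally definable.

No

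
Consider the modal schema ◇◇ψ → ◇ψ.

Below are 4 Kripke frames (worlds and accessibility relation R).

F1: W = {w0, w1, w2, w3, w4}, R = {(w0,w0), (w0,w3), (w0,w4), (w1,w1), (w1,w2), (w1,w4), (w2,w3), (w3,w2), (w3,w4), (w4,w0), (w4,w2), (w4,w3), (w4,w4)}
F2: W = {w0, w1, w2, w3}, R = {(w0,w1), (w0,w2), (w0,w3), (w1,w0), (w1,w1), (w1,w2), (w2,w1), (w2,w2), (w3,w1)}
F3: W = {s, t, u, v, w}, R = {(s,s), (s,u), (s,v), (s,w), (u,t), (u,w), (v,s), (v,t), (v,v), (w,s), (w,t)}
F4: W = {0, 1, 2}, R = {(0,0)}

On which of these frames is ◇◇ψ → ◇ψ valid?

Frame correspondent (Sahlqvist): ∀x ∀y ∀z (Rxy ∧ Ryz → Rxz) — i.e. transitivity.
F1: fails — Rw1w2 and Rw2w3 but not Rw1w3.
F2: fails — Rw1w0 and Rw0w3 but not Rw1w3.
F3: fails — Ruw and Rws but not Rus.
F4: holds.
Valid on: F4.

F4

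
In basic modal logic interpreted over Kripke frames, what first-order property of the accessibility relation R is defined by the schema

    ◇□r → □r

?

the Euclidean property: ∀x ∀y ∀z (Rxy ∧ Rxz → Ryz)

This is frame-equivalent to ◇r → □◇r (substitute ¬r for r and contrapose).
Suppose ◇r→□◇r is valid. Take Rxy, Rxz and set V(r)={y}. Then ◇r at x, so □◇r at x, so ◇r at z, so some w with Rzw has r; w=y, i.e. Rzy. By symmetry of the argument, Ryz.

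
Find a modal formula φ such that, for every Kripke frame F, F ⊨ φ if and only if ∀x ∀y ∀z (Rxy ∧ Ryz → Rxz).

□r → □□r

A defining formula is □r → □□r (the 4 axiom).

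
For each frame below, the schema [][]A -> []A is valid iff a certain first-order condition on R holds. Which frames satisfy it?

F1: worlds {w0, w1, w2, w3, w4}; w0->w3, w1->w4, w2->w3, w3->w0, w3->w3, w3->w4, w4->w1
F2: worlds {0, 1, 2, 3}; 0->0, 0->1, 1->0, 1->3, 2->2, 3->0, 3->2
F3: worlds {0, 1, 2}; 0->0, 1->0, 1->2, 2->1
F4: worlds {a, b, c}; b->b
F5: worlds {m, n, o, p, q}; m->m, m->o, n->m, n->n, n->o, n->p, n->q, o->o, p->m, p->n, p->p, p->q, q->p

F4, F5

Frame correspondent (Sahlqvist): forall x forall y (Rxy -> exists z (Rxz & Rzy)) — i.e. density.
F1: fails — Rw4w1 but no z with Rw4z and Rzw1.
F2: fails — R13 but no z with R1z and Rz3.
F3: fails — R12 but no z with R1z and Rz2.
F4: condition met.
F5: condition met.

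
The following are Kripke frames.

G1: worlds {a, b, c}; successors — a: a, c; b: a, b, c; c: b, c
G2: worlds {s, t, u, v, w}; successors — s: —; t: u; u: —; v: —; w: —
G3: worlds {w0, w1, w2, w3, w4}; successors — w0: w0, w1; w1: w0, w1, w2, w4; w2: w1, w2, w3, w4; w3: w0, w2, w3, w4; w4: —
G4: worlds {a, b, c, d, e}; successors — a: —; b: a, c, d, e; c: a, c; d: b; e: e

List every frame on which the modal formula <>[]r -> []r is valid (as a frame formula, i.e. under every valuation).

none

The schema corresponds to the Euclidean property: forall x forall y forall z (Rxy & Rxz -> Ryz).
G1: fails — Rac and Raa but not Rca.
G2: fails — Rtu and Rtu but not Ruu.
G3: fails — Rw1w2 and Rw1w0 but not Rw2w0.
G4: fails — Rbc and Rbe but not Rce.
Valid on no frame.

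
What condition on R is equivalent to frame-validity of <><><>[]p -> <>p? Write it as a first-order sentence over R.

forall x forall y (x R^3 y -> exists w (yRw & xRw))

This is a Sahlqvist (Geach-type) schema ◇^3□^1p → □^0◇^1p.
Minimal-valuation argument: fix x; take any y with xR^3y and any z with xR^0z. Set V(p) to the set of worlds R-reachable from y in exactly 1 step. Then □^1p holds at y, so the antecedent holds at x; validity forces ◇^1p at z, giving a w with zR^1w and yR^1w.
First-order correspondent: forall x forall y (x R^3 y -> exists w (yRw & xRw)).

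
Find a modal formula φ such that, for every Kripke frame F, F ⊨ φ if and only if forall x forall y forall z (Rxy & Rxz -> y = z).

◇ψ → □ψ

This is partial functionality; the standard corresponding axiom is CD: ◇ψ → □ψ.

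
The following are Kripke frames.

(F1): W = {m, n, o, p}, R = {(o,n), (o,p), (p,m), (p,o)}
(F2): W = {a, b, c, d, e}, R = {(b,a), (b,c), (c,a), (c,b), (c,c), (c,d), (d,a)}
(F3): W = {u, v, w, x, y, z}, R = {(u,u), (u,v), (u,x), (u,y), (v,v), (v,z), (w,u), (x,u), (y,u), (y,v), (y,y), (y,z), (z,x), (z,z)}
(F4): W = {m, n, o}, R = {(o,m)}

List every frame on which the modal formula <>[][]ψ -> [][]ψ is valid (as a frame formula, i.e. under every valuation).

This is the axiom for a generalized confluence (Geach) condition; its first-order frame correspondent is forall x forall y forall z ((xRy & x R^2 z) -> exists w (y R^2 w & z = w)).
(F1): fails — oRn, oR²m but no w with nR²w and m=w.
(F2): fails — bRa, bR²a but no w with aR²w and a=w.
(F3): fails — uRv, uR²u but no t with vR²t and u=t.
(F4): satisfies the condition.

(F4)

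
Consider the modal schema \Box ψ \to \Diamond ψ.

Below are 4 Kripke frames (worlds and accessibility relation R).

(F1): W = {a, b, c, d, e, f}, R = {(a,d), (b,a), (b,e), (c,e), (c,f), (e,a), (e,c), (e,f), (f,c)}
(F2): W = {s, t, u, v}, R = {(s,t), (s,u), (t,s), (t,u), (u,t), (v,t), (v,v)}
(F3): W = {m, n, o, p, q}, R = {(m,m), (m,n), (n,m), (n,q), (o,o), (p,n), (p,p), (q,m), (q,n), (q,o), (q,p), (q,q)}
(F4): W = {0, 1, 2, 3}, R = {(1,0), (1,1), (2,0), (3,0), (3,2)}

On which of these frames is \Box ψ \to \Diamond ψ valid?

Frame correspondent (Sahlqvist): \forall x \exists y Rxy — i.e. seriality.
(F1): fails — world d has no successor.
(F2): ✓.
(F3): ✓.
(F4): fails — world 0 has no successor.
Valid on: (F2), (F3).

(F2), (F3)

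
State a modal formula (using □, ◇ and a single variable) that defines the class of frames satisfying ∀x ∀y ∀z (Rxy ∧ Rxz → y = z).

◇q → □q

A defining formula is ◇q → □q (the CD axiom).
Suppose ◇q→□q is valid. Take Rxy, Rxz and set V(q)={y}. Then ◇q at x, so □q at x, so q at z, i.e. z=y.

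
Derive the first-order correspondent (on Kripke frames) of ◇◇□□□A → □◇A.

This is a Sahlqvist (Geach-type) schema ◇^2□^3A → □^1◇^1A.
Minimal-valuation argument: fix x; take any y with xR^2y and any z with xR^1z. Set V(A) to the set of worlds R-reachable from y in exactly 3 steps. Then □^3A holds at y, so the antecedent holds at x; validity forces ◇^1A at z, giving a w with zR^1w and yR^3w.
First-order correspondent: ∀x ∀y ∀z ((xR²y ∧ xRz) → ∃w (yR³w ∧ zRw)).

∀x ∀y ∀z ((xR²y ∧ xRz) → ∃w (yR³w ∧ zRw))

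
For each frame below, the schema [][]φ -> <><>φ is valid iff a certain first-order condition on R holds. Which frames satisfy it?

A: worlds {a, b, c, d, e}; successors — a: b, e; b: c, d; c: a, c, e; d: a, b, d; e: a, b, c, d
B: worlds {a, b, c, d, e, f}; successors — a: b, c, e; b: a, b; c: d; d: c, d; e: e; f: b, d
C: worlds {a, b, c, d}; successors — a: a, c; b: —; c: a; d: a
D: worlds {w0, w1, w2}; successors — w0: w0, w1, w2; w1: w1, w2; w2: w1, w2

A, B, D

This is the axiom for a generalized confluence (Geach) condition; its first-order frame correspondent is forall x exists w (x R^2 w & x R^2 w).
A: holds.
B: holds.
C: fails — at b but no w with bR²w and bR²w.
D: holds.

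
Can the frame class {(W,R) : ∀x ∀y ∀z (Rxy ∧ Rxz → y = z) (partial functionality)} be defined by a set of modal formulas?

Yes: it is partial functionality, defined by the CD schema ◇q → □q.
Suppose ◇q→□q is valid. Take Rxy, Rxz and set V(q)={y}. Then ◇q at x, so □q at x, so q at z, i.e. z=y.

Yes — defined by ◇q → □q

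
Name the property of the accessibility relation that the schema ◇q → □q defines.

Partial functionality

Suppose ◇q→□q is valid. Take Rxy, Rxz and set V(q)={y}. Then ◇q at x, so □q at x, so q at z, i.e. z=y.
The converse is a direct semantic check.
So the correspondent is partial functionality.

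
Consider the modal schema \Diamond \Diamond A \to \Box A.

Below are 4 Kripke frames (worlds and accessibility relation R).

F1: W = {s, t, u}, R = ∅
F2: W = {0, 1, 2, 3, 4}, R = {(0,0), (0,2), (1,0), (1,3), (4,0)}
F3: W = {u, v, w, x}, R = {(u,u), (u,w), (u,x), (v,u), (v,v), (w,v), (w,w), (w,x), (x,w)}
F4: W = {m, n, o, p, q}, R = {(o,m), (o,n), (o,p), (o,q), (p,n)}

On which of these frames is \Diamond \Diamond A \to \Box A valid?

Frame correspondent (Sahlqvist): \forall x \forall y \forall z ((x R^2 y \wedge xRz) \to \exists w (y = w \wedge z = w)) — i.e. a generalized confluence (Geach) condition.
F1: holds.
F2: fails — 0R²0, 0R2 but 0 ≠ 2.
F3: fails — uR²u, uRw but u ≠ w.
F4: fails — oR²n, oRm but n ≠ m.

F1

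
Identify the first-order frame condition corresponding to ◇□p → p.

This schema is equivalent to the B axiom p → □◇p.
It corresponds to symmetry: ∀x ∀y (Rxy → Ryx).

Symmetry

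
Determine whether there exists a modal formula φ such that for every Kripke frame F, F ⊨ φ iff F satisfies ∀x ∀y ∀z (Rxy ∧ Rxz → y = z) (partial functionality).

This is a Sahlqvist condition; the CD axiom ◇p → □p defines it.

Yes — defined by ◇p → □p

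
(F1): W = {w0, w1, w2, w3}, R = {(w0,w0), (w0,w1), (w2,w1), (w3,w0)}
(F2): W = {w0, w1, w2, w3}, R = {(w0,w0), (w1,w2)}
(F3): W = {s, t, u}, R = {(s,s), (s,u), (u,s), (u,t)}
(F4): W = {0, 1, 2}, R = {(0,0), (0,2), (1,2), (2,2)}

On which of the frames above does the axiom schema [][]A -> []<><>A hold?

The schema corresponds to a generalized confluence (Geach) condition: forall x forall z (xRz -> exists w (x R^2 w & z R^2 w)).
(F1): fails — w0Rw1 but no w with w0R²w and w1R²w.
(F2): fails — w1Rw2 but no w with w1R²w and w2R²w.
(F3): fails — uRt but no w with uR²w and tR²w.
(F4): ✓.

(F4)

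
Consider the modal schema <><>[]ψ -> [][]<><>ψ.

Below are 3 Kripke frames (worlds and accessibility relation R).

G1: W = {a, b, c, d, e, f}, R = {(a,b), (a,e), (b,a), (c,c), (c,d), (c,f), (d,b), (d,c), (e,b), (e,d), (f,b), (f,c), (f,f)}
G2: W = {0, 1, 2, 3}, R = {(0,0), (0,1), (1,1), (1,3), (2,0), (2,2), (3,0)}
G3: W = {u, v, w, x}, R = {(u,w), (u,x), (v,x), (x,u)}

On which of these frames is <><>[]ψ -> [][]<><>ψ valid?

This is the axiom for a generalized confluence (Geach) condition; its first-order frame correspondent is forall x forall y forall z ((x R^2 y & x R^2 z) -> exists w (yRw & z R^2 w)).
G1: fails — aR²a, aR²d but no w with aRw and dR²w.
G2: ✓.
G3: fails — uR²u, uR²u but no t with uRt and uR²t.
Valid on: G2.

G2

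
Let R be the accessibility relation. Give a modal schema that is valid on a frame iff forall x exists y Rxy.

□s → ◇s

This is seriality; the standard corresponding axiom is D: □s → ◇s.
Suppose □s→◇s is valid. At any x set V(s)=W. Then □s at x, so ◇s at x, so x has a successor.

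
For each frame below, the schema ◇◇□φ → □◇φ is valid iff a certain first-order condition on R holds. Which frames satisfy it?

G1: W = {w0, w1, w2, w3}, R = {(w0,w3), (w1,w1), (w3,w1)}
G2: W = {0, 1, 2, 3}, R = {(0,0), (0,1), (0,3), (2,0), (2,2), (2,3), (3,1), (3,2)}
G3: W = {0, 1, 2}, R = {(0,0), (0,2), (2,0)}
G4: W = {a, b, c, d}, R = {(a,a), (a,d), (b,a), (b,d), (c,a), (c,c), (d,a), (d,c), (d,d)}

G1, G3, G4

The schema corresponds to a generalized confluence (Geach) condition: ∀x ∀y ∀z ((xR²y ∧ xRz) → ∃w (yRw ∧ zRw)).
G1: satisfies the condition.
G2: fails — 0R²0, 0R1 but no w with 0Rw and 1Rw.
G3: satisfies the condition.
G4: satisfies the condition.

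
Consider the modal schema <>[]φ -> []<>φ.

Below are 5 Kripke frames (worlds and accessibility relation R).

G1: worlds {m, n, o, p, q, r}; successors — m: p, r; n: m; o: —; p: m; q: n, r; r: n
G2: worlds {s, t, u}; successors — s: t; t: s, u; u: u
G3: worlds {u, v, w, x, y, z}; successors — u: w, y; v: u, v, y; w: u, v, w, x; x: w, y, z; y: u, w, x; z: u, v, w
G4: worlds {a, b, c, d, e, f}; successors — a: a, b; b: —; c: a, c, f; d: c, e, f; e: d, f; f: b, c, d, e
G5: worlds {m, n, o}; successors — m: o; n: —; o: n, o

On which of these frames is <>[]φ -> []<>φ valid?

Frame correspondent (Sahlqvist): forall x forall y forall z (Rxy & Rxz -> exists w (Ryw & Rzw)) — i.e. convergence.
G1: fails — Rmr and Rmp but r and p have no common successor.
G2: fails — Rtu and Rts but u and s have no common successor.
G3: condition met.
G4: fails — Rab and Rab but b and b have no common successor.
G5: fails — Roo and Ron but o and n have no common successor.
Valid on: G3.

G3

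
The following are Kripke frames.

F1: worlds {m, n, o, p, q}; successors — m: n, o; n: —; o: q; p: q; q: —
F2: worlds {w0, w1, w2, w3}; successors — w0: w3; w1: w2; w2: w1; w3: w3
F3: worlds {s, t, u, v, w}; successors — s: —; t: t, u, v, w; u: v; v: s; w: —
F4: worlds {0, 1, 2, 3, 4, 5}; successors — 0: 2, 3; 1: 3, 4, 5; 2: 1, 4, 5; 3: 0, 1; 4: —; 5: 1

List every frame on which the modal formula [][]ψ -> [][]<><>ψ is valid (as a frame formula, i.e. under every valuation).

This is the axiom for a generalized confluence (Geach) condition; its first-order frame correspondent is forall x forall z (x R^2 z -> exists w (x R^2 w & z R^2 w)).
F1: fails — mR²q but no w with mR²w and qR²w.
F2: condition met.
F3: fails — tR²s but no w* with tR²w* and sR²w*.
F4: fails — 0R²4 but no w with 0R²w and 4R²w.

F2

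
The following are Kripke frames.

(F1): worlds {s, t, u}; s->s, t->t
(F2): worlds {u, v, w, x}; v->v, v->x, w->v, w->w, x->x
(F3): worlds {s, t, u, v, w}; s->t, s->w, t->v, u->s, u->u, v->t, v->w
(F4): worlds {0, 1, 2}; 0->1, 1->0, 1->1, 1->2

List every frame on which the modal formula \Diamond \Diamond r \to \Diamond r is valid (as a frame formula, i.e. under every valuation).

(F1)

This is the axiom for transitivity; its first-order frame correspondent is \forall x \forall y \forall z (Rxy \wedge Ryz \to Rxz).
(F1): holds.
(F2): fails — Rwv and Rvx but not Rwx.
(F3): fails — Rtv and Rvt but not Rtt.
(F4): fails — R01 and R12 but not R02.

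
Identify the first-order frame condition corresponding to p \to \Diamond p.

This is frame-equivalent to □p → p (substitute ¬p for p and contrapose).
Suppose □p→p is valid. At any x set V(p)={w : Rxw}. Then □p holds at x, so p holds at x, i.e. Rxx.

reflexivity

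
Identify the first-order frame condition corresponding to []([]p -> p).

shift-reflexivity

Suppose □(□p→p) is valid. Take Rxy and set V(p)={w : Ryw}. Then at y, □p holds; since □(□p→p) at x, □p→p at y, so p at y, i.e. Ryy.
Conversely, any frame satisfying forall x forall y (Rxy -> Ryy) validates the schema.
So the correspondent is shift-reflexivity.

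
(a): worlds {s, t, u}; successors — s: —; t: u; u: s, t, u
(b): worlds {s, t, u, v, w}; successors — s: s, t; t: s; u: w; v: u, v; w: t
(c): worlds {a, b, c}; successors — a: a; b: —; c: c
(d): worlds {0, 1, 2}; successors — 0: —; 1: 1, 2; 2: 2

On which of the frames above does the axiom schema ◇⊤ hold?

(b)

Frame correspondent (Sahlqvist): ∀x ∃y Rxy — i.e. seriality.
(a): fails — world s has no successor.
(b): holds.
(c): fails — world b has no successor.
(d): fails — world 0 has no successor.
Valid on: (b).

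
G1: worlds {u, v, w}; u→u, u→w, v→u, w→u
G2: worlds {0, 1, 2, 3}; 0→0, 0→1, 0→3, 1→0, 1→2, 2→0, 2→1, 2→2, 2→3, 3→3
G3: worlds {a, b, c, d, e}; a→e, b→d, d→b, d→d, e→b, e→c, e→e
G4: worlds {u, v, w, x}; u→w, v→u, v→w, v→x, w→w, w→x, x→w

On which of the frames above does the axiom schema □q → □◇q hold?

G1, G2, G4

This is the axiom for a generalized confluence (Geach) condition; its first-order frame correspondent is ∀x ∀z (xRz → ∃w (xRw ∧ zRw)).
G1: holds.
G2: holds.
G3: fails — eRb but no w with eRw and bRw.
G4: holds.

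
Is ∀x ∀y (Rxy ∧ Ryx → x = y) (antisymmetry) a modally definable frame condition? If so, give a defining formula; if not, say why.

Any modally definable frame class is closed under surjective bounded morphisms.
The 6-cycle (worlds w0,w1,w2,w3,w4,w5 with w0→w1→w2→w3→w4→w5→w0) is antisymmetric. Sending even-indexed worlds to • and odd-indexed worlds to ∘ is a surjective bounded morphism onto the two-world frame with •↔∘, which is not antisymmetric.
Hence antisymmetry is not modally definable.

Not modally definable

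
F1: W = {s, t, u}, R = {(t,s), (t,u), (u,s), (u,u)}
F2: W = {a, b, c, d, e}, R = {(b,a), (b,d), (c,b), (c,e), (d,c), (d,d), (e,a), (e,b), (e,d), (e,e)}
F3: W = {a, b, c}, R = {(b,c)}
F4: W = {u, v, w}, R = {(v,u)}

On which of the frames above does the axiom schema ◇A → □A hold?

F3, F4

The schema corresponds to partial functionality: ∀x ∀y ∀z (Rxy ∧ Rxz → y = z).
F1: fails — t sees both s and u.
F2: fails — b sees both a and d.
F3: condition met.
F4: condition met.
Valid on: F3, F4.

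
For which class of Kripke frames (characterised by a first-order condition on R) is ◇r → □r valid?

partial functionality

This is the CD axiom.
It corresponds to partial functionality: ∀x ∀y ∀z (Rxy ∧ Rxz → y = z).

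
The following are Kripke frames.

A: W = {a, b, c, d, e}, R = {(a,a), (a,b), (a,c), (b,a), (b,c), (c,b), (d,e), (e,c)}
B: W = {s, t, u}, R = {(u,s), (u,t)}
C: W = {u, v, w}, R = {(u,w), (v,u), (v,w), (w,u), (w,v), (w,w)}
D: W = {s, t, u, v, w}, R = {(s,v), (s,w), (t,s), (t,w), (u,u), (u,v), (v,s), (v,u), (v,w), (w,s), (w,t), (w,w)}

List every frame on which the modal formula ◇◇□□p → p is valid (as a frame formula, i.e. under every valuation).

This is the axiom for a generalized confluence (Geach) condition; its first-order frame correspondent is ∀x ∀y (xR²y → ∃w (yR²w ∧ x = w)).
A: fails — bR²c but no w with cR²w and b=w.
B: satisfies the condition.
C: satisfies the condition.
D: fails — uR²w but no w* with wR²w* and u=w*.
Valid on: B, C.

B, C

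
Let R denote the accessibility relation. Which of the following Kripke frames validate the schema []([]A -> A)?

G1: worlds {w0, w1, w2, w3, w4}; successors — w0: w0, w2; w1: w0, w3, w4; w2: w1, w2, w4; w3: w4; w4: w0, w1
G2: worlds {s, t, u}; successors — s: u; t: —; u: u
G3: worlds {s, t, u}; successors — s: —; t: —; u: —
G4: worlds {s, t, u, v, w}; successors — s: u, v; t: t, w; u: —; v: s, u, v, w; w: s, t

The schema corresponds to shift-reflexivity: forall x forall y (Rxy -> Ryy).
G1: fails — Rw2w4 but not Rw4w4.
G2: satisfies the condition.
G3: satisfies the condition.
G4: fails — Rvw but not Rww.
Valid on: G2, G3.

G2, G3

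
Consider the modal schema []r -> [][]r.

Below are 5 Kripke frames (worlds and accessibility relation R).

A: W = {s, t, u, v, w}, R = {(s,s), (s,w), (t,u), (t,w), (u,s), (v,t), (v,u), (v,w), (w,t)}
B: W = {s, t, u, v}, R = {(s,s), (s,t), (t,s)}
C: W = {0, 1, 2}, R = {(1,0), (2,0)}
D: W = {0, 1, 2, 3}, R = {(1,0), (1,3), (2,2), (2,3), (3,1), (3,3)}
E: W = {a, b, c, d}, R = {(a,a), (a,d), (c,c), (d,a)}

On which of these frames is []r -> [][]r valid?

Frame correspondent (Sahlqvist): forall x forall y forall z (Rxy & Ryz -> Rxz) — i.e. transitivity.
A: fails — Rwt and Rtw but not Rww.
B: fails — Rts and Rst but not Rtt.
C: ✓.
D: fails — R31 and R10 but not R30.
E: fails — Rda and Rad but not Rdd.

C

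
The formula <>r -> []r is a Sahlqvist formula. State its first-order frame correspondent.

Partial functionality

Suppose ◇r→□r is valid. Take Rxy, Rxz and set V(r)={y}. Then ◇r at x, so □r at x, so r at z, i.e. z=y.
Conversely, any frame satisfying forall x forall y forall z (Rxy & Rxz -> y = z) validates the schema.
Frame condition: forall x forall y forall z (Rxy & Rxz -> y = z).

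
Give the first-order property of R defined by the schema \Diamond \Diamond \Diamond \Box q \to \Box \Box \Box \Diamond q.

This is a Sahlqvist (Geach-type) schema ◇^3□^1q → □^3◇^1q.
Minimal-valuation argument: fix x; take any y with xR^3y and any z with xR^3z. Set V(q) to the set of worlds R-reachable from y in exactly 1 step. Then □^1q holds at y, so the antecedent holds at x; validity forces ◇^1q at z, giving a w with zR^1w and yR^1w.
First-order correspondent: \forall x \forall y \forall z ((x R^3 y \wedge x R^3 z) \to \exists w (yRw \wedge zRw)).

\forall x \forall y \forall z ((x R^3 y \wedge x R^3 z) \to \exists w (yRw \wedge zRw))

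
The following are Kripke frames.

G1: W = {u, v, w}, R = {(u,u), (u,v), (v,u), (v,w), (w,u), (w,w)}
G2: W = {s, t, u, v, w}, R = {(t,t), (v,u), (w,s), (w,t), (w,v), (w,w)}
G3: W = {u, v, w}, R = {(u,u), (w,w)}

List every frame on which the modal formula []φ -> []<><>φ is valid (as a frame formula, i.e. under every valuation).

G1, G3

This is the axiom for a generalized confluence (Geach) condition; its first-order frame correspondent is forall x forall z (xRz -> exists w (xRw & z R^2 w)).
G1: ✓.
G2: fails — vRu but no w* with vRw* and uR²w*.
G3: ✓.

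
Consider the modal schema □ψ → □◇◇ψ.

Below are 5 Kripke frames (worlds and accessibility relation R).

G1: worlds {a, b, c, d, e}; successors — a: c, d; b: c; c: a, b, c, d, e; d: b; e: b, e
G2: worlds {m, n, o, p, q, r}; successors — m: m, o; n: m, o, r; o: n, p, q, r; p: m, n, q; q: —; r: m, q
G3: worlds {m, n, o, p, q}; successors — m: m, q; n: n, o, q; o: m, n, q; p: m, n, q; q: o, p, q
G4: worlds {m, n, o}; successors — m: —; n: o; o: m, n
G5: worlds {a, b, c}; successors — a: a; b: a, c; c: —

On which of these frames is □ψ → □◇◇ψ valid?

This is the axiom for a generalized confluence (Geach) condition; its first-order frame correspondent is ∀x ∀z (xRz → ∃w (xRw ∧ zR²w)).
G1: condition met.
G2: fails — oRq but no w with oRw and qR²w.
G3: condition met.
G4: fails — oRm but no w with oRw and mR²w.
G5: fails — bRc but no w with bRw and cR²w.

G1, G3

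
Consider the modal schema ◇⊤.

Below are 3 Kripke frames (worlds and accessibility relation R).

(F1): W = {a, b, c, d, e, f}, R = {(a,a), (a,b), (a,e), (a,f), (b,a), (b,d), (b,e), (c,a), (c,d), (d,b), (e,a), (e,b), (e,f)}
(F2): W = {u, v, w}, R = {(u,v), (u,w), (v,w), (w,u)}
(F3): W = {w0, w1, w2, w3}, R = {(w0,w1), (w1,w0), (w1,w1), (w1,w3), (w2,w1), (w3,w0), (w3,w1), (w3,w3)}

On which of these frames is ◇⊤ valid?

(F2), (F3)

This is the axiom for seriality; its first-order frame correspondent is ∀x ∃y Rxy.
(F1): fails — world f has no successor.
(F2): holds.
(F3): holds.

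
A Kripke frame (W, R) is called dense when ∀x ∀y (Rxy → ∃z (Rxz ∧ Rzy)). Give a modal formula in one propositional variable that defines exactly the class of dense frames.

□□ψ → □ψ

A defining formula is □□ψ → □ψ (the C4 axiom).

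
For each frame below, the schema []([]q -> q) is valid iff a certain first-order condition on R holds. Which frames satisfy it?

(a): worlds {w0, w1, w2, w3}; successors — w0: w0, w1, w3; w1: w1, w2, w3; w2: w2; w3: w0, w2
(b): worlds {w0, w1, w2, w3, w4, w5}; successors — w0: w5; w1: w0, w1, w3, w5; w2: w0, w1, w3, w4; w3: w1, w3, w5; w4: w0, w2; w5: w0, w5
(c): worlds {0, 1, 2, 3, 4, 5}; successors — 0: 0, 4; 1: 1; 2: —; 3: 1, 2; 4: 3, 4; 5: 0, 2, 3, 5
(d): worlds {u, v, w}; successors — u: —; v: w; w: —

none

Frame correspondent (Sahlqvist): forall x forall y (Rxy -> Ryy) — i.e. shift-reflexivity.
(a): fails — Rw1w3 but not Rw3w3.
(b): fails — Rw1w0 but not Rw0w0.
(c): fails — R32 but not R22.
(d): fails — Rvw but not Rww.
Valid on no frame.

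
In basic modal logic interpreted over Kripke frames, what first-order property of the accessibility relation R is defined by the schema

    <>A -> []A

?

partial functionality: forall x forall y forall z (Rxy & Rxz -> y = z)

Suppose ◇A→□A is valid. Take Rxy, Rxz and set V(A)={y}. Then ◇A at x, so □A at x, so A at z, i.e. z=y.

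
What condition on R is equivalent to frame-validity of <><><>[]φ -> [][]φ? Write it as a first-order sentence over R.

forall x forall y forall z ((x R^3 y & x R^2 z) -> exists w (yRw & z = w))

This is a Sahlqvist (Geach-type) schema ◇^3□^1φ → □^2◇^0φ.
Minimal-valuation argument: fix x; take any y with xR^3y and any z with xR^2z. Set V(φ) to the set of worlds R-reachable from y in exactly 1 step. Then □^1φ holds at y, so the antecedent holds at x; validity forces ◇^0φ at z, giving a w with zR^0w and yR^1w.
First-order correspondent: forall x forall y forall z ((x R^3 y & x R^2 z) -> exists w (yRw & z = w)).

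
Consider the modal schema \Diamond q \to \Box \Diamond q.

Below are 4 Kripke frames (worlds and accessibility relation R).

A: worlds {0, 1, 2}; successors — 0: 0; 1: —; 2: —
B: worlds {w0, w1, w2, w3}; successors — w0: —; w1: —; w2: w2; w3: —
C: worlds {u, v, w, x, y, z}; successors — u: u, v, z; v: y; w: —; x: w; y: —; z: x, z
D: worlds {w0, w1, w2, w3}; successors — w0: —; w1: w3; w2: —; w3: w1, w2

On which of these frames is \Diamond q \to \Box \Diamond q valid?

The schema corresponds to the Euclidean property: \forall x \forall y \forall z (Rxy \wedge Rxz \to Ryz).
A: satisfies the condition.
B: satisfies the condition.
C: fails — Ruv and Ruv but not Rvv.
D: fails — Rw1w3 and Rw1w3 but not Rw3w3.
Valid on: A, B.

A, B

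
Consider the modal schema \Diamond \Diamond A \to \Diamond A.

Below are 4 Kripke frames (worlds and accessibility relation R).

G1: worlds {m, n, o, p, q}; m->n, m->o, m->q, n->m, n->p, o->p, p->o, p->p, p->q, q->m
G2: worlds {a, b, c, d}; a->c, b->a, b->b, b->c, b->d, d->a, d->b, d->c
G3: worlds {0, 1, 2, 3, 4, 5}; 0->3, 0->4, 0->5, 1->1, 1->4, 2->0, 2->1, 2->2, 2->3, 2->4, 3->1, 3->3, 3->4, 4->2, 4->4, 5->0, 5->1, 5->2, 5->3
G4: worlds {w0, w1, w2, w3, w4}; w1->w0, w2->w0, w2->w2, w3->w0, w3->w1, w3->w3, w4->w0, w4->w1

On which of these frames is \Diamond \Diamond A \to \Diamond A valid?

G4

This is the axiom for transitivity; its first-order frame correspondent is \forall x \forall y \forall z (Rxy \wedge Ryz \to Rxz).
G1: fails — Rop and Rpo but not Roo.
G2: fails — Rdb and Rbd but not Rdd.
G3: fails — R34 and R42 but not R32.
G4: satisfies the condition.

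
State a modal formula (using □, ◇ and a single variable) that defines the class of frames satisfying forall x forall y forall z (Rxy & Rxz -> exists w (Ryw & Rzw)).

◇□q → □◇q

A defining formula is ◇□q → □◇q (the .2 axiom).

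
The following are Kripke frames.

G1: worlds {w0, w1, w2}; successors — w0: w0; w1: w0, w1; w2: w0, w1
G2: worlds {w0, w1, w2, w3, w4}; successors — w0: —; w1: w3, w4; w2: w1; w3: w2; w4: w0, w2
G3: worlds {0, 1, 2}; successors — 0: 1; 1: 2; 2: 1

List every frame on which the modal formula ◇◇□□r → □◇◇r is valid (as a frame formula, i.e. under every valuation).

Frame correspondent (Sahlqvist): ∀x ∀y ∀z ((xR²y ∧ xRz) → ∃w (yR²w ∧ zR²w)) — i.e. a generalized confluence (Geach) condition.
G1: condition met.
G2: fails — w1R²w0, w1Rw3 but no w with w0R²w and w3R²w.
G3: fails — 0R²2, 0R1 but no w with 2R²w and 1R²w.

G1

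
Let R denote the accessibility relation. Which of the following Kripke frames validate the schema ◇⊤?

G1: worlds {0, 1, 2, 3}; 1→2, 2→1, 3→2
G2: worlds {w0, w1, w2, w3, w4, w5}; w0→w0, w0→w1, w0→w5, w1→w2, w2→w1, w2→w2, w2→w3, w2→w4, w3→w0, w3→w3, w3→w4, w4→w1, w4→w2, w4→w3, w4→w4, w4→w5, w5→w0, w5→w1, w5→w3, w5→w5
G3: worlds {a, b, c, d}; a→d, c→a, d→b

G2

Frame correspondent (Sahlqvist): ∀x ∃y Rxy — i.e. seriality.
G1: fails — world 0 has no successor.
G2: ✓.
G3: fails — world b has no successor.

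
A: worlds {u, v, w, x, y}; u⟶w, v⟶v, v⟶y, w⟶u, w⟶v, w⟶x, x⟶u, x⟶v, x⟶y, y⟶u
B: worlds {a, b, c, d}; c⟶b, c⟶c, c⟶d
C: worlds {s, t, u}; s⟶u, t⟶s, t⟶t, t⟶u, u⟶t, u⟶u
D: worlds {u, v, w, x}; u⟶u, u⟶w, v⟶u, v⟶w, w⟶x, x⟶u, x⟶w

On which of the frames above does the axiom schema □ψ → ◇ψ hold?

A, C, D

This is the axiom for seriality; its first-order frame correspondent is ∀x ∃y Rxy.
A: holds.
B: fails — world a has no successor.
C: holds.
D: holds.
Valid on: A, C, D.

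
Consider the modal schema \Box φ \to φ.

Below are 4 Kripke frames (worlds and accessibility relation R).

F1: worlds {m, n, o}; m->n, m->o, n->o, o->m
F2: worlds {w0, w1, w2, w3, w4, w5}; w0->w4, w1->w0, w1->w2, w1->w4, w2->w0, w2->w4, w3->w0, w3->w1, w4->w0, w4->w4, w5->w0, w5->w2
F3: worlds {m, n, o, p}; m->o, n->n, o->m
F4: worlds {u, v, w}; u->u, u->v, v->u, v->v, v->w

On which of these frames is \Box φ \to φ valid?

none

The schema corresponds to reflexivity: \forall x Rxx.
F1: fails — world m does not see itself.
F2: fails — world w0 does not see itself.
F3: fails — world m does not see itself.
F4: fails — world w does not see itself.
Valid on no frame.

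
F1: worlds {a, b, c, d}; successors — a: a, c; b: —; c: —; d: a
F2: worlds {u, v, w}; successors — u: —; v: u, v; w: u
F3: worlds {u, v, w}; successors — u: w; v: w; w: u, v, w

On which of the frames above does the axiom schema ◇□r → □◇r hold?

The schema corresponds to convergence: ∀x ∀y ∀z (Rxy ∧ Rxz → ∃w (Ryw ∧ Rzw)).
F1: fails — Raa and Rac but a and c have no common successor.
F2: fails — Rvu and Rvu but u and u have no common successor.
F3: holds.
Valid on: F3.

F3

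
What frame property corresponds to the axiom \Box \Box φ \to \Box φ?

density: \forall x \forall y (Rxy \to \exists z (Rxz \wedge Rzy))

Suppose □□φ→□φ is valid. Take Rxy and set V(φ)={w : xR²w}. Then □□φ at x, so □φ at x, so φ at y, i.e. ∃z(Rxz∧Rzy).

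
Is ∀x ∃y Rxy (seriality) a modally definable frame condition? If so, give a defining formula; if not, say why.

Yes, by □q → ◇q

Yes: it is seriality, defined by the D schema □q → ◇q.
Suppose □q→◇q is valid. At any x set V(q)=W. Then □q at x, so ◇q at x, so x has a successor.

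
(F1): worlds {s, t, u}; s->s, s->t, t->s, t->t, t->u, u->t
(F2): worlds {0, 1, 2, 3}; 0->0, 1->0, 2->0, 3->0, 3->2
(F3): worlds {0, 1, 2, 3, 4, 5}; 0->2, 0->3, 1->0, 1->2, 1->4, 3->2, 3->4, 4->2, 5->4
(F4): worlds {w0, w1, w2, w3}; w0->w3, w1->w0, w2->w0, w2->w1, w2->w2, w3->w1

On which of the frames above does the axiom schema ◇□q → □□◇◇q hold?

The schema corresponds to a generalized confluence (Geach) condition: ∀x ∀y ∀z ((xRy ∧ xR²z) → ∃w (yRw ∧ zR²w)).
(F1): satisfies the condition.
(F2): satisfies the condition.
(F3): fails — 0R2, 0R²2 but no w with 2Rw and 2R²w.
(F4): fails — w0Rw3, w0R²w1 but no w with w3Rw and w1R²w.

(F1), (F2)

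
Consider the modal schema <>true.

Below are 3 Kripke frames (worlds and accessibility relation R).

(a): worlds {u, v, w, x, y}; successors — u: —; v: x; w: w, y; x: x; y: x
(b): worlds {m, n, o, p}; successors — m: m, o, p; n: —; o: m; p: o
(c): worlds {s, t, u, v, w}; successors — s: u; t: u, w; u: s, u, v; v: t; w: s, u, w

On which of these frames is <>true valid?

(c)

Frame correspondent (Sahlqvist): forall x exists y Rxy — i.e. seriality.
(a): fails — world u has no successor.
(b): fails — world n has no successor.
(c): condition met.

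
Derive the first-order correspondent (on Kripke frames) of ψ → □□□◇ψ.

This is a Sahlqvist (Geach-type) schema ◇^0□^0ψ → □^3◇^1ψ.
First-order correspondent: ∀x ∀z (xR³z → ∃w (x = w ∧ zRw)).

∀x ∀z (xR³z → ∃w (x = w ∧ zRw))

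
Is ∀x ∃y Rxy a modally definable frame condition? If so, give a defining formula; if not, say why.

Yes: it is seriality, defined by the D schema □q → ◇q.
Suppose □q→◇q is valid. At any x set V(q)=W. Then □q at x, so ◇q at x, so x has a successor.

Yes, by □q → ◇q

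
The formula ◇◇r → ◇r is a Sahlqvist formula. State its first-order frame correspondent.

Equivalently (dual form): □r → □□r.
Suppose □r→□□r is valid. Take Rxy, Ryz and set V(r)={w : Rxw}. Then □r at x, so □□r at x, so □r at y, so r at z, i.e. Rxz.
The converse is a direct semantic check.
So the correspondent is transitivity.

transitivity: ∀x ∀y ∀z (Rxy ∧ Ryz → Rxz)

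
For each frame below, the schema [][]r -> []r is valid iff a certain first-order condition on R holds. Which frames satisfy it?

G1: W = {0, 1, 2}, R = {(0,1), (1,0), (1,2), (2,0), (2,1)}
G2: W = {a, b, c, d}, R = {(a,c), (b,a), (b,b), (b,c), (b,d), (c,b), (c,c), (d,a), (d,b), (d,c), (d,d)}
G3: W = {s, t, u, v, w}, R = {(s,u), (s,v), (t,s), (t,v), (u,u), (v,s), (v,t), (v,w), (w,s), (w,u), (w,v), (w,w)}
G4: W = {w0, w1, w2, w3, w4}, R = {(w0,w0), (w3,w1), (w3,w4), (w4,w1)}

Frame correspondent (Sahlqvist): forall x forall y (Rxy -> exists z (Rxz & Rzy)) — i.e. density.
G1: fails — R12 but no z with R1z and Rz2.
G2: holds.
G3: fails — Rvt but no z with Rvz and Rzt.
G4: fails — Rw4w1 but no z with Rw4z and Rzw1.

G2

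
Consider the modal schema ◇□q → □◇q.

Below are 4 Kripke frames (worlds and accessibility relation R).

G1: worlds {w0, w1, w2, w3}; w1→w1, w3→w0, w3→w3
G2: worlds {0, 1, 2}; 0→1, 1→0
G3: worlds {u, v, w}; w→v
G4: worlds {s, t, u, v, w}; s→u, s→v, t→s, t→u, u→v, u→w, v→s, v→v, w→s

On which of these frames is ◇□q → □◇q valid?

G2, G4

This is the axiom for convergence; its first-order frame correspondent is ∀x ∀y ∀z (Rxy ∧ Rxz → ∃w (Ryw ∧ Rzw)).
G1: fails — Rw3w0 and Rw3w0 but w0 and w0 have no common successor.
G2: ✓.
G3: fails — Rwv and Rwv but v and v have no common successor.
G4: ✓.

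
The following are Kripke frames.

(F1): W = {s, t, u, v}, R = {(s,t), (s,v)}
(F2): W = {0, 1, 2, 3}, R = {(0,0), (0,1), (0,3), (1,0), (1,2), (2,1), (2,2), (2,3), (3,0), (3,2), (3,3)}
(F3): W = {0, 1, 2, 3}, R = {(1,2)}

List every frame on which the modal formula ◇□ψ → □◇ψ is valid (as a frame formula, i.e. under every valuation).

Frame correspondent (Sahlqvist): ∀x ∀y ∀z (Rxy ∧ Rxz → ∃w (Ryw ∧ Rzw)) — i.e. convergence.
(F1): fails — Rsv and Rsv but v and v have no common successor.
(F2): satisfies the condition.
(F3): fails — R12 and R12 but 2 and 2 have no common successor.

(F2)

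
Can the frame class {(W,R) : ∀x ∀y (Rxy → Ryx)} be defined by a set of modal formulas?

Yes: it is symmetry, defined by the B schema r → □◇r.
Suppose r→□◇r is valid. Take Rxy and set V(r)={x}. Then r at x, so □◇r at x, so ◇r at y, so some z with Ryz has r; z=x, i.e. Ryx.

Yes, by r → □◇r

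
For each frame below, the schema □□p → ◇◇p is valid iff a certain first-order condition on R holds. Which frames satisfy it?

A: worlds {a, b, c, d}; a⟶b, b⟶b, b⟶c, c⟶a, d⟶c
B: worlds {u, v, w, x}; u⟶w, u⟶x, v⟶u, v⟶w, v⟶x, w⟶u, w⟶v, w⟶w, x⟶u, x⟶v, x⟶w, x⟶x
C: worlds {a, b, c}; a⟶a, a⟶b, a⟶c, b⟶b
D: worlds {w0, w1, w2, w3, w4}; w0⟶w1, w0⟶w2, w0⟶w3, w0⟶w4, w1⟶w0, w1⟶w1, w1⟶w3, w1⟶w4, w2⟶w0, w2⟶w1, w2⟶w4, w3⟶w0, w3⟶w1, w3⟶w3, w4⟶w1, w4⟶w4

A, B, D

The schema corresponds to a generalized confluence (Geach) condition: ∀x ∃w (xR²w ∧ xR²w).
A: condition met.
B: condition met.
C: fails — at c but no w with cR²w and cR²w.
D: condition met.
Valid on: A, B, D.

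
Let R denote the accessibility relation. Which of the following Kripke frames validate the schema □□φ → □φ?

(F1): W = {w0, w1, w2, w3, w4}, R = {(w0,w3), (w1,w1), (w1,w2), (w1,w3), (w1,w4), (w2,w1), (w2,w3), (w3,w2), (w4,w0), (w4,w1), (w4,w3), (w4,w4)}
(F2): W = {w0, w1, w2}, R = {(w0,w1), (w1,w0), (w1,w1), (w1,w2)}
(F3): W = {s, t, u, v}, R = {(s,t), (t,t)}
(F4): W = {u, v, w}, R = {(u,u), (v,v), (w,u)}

(F2), (F3), (F4)

This is the axiom for density; its first-order frame correspondent is ∀x ∀y (Rxy → ∃z (Rxz ∧ Rzy)).
(F1): fails — Rw3w2 but no z with Rw3z and Rzw2.
(F2): condition met.
(F3): condition met.
(F4): condition met.
Valid on: (F2), (F3), (F4).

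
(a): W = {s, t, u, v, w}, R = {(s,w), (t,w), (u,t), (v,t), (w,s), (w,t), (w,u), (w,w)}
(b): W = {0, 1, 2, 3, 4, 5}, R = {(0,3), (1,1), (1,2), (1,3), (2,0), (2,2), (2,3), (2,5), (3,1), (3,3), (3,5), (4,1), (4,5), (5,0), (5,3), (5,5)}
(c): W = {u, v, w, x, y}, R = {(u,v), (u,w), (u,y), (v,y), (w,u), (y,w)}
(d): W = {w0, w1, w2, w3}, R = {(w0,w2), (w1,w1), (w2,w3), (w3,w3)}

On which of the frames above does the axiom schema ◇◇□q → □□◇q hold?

This is the axiom for a generalized confluence (Geach) condition; its first-order frame correspondent is ∀x ∀y ∀z ((xR²y ∧ xR²z) → ∃w (yRw ∧ zRw)).
(a): fails — sR²s, sR²u but no w* with sRw* and uRw*.
(b): holds.
(c): fails — uR²u, uR²w but no t with uRt and wRt.
(d): holds.

(b), (d)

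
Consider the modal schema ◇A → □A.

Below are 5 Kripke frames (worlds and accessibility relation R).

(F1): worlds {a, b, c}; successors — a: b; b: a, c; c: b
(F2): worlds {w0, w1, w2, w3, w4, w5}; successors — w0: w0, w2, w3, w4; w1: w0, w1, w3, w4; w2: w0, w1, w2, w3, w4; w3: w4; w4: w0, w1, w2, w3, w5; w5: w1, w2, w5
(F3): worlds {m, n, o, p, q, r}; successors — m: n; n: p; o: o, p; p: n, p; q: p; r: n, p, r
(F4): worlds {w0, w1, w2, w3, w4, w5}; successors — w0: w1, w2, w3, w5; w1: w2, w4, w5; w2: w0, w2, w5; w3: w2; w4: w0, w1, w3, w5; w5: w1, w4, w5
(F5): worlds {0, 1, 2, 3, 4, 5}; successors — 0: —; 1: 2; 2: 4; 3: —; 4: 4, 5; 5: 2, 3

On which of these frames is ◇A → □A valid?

This is the axiom for partial functionality; its first-order frame correspondent is ∀x ∀y ∀z (Rxy ∧ Rxz → y = z).
(F1): fails — b sees both a and c.
(F2): fails — w0 sees both w0 and w2.
(F3): fails — o sees both o and p.
(F4): fails — w0 sees both w1 and w2.
(F5): fails — 4 sees both 4 and 5.

none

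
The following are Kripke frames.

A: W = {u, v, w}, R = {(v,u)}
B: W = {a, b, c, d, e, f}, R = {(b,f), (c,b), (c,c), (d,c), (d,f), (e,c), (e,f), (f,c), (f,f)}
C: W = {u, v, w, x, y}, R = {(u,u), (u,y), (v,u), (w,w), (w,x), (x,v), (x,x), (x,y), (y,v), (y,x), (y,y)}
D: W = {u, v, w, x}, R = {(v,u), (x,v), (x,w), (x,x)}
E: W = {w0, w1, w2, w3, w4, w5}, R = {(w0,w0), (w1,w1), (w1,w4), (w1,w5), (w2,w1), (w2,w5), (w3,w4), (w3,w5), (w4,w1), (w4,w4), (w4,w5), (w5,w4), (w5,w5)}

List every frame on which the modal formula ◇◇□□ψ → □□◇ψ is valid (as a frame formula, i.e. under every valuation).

Frame correspondent (Sahlqvist): ∀x ∀y ∀z ((xR²y ∧ xR²z) → ∃w (yR²w ∧ zRw)) — i.e. a generalized confluence (Geach) condition.
A: condition met.
B: condition met.
C: fails — wR²v, wR²w but no t with vR²t and wRt.
D: fails — xR²u, xR²u but no t with uR²t and uRt.
E: condition met.
Valid on: A, B, E.

A, B, E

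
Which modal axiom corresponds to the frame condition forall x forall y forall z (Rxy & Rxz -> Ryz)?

◇r → □◇r

A defining formula is ◇r → □◇r (the 5 axiom).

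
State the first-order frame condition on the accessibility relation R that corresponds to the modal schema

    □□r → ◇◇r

This is a Sahlqvist (Geach-type) schema ◇^0□^2r → □^0◇^2r.
Minimal-valuation argument: fix x; take any y with xR^0y and any z with xR^0z. Set V(r) to the set of worlds R-reachable from y in exactly 2 steps. Then □^2r holds at y, so the antecedent holds at x; validity forces ◇^2r at z, giving a w with zR^2w and yR^2w.
First-order correspondent: ∀x ∃w (xR²w ∧ xR²w).

∀x ∃w (xR²w ∧ xR²w)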